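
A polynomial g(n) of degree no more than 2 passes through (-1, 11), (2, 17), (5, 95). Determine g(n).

g(n) = 4n^2 - 2n + 5

Write g(n) = an^2 + bn + c. Substituting each data point gives a linear system:
  a - b + c = 11
  4a + 2b + c = 17
  25a + 5b + c = 95
Solving the system yields a = 4, b = -2, c = 5.
So g(n) = 4n^2 - 2n + 5.
Check: g(2) = 17. ✓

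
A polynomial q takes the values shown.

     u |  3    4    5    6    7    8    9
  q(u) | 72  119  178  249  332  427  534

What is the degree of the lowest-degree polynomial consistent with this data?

Forward differences of the values at u = 3, 4, 5, 6, 7, 8, 9:
  q  : 72  119  178  249  332  427  534
  Δ  : 47  59  71  83  95  107
  Δ^2: 12  12  12  12  12
  Δ^3: 0  0  0  0
  Δ^4: 0  0  0
  Δ^5: 0  0
  Δ^6: 0
The second differences are constant (12) and nonzero, while all higher differences vanish, so the minimal degree is 2.

2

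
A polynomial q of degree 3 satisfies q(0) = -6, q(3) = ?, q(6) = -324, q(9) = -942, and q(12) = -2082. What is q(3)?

The 4 known points determine the degree-3 polynomial uniquely.
Write q(x) = ax^3 + bx^2 + cx + d. Substituting each data point gives a linear system:
  d = -6
  216a + 36b + 6c + d = -324
  729a + 81b + 9c + d = -942
  1728a + 144b + 12c + d = -2082
Solving the system yields a = -1, b = -2, c = -5, d = -6.
So q(x) = -x³ - 2x² - 5x - 6.
Then q(3) = -66.

-66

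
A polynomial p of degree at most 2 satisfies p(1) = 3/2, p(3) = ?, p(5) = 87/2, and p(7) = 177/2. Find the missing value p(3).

The 3 known points determine the degree-2 polynomial uniquely.
Write p(t) = at^2 + bt + c. Substituting each data point gives a linear system:
  a + b + c = 3/2
  25a + 5b + c = 87/2
  49a + 7b + c = 177/2
Solving the system yields a = 2, b = -3/2, c = 1.
So p(t) = 2t^2 - (3/2)t + 1.
Then p(3) = 29/2.

29/2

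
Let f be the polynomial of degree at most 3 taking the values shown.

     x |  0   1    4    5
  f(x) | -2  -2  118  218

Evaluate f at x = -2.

22

Using the Lagrange interpolation formula with nodes 0, 1, 4, 5:
  L_0(x) = (x - 1)(x - 4)(x - 5) / -20
  L_1(x) = x(x - 4)(x - 5) / 12
  L_2(x) = x(x - 1)(x - 5) / -12
  L_3(x) = x(x - 1)(x - 4) / 20
Then f(x) = -2·L_0(x) - 2·L_1(x) + 118·L_2(x) + 218·L_3(x).
Expanding and collecting terms gives f(x) = x³ + 5x² - 6x - 2.
Evaluating at x = -2: f(-2) = 22.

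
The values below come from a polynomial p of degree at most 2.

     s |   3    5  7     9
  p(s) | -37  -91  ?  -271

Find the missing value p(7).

-169

On equispaced nodes a degree-2 polynomial has vanishing third forward difference, so
  - p(3) + 3·p(5) - 3·p(7) + p(9) = 0.
Substituting the known values and solving for p(7):
  -3·p(7) = 507
  p(7) = -169.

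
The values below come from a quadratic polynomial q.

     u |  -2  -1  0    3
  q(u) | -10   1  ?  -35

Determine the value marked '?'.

4

The 3 known points determine the degree-2 polynomial uniquely.
Write q(u) = au^2 + bu + c. Substituting each data point gives a linear system:
  4a - 2b + c = -10
  a - b + c = 1
  9a + 3b + c = -35
Solving the system yields a = -4, b = -1, c = 4.
So q(u) = -4u^2 - u + 4.
Then q(0) = 4.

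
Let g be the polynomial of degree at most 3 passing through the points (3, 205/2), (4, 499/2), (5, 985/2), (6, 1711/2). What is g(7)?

Forward differences of the values at t = 3, 4, 5, 6:
  g  : 205/2  499/2  985/2  1711/2
  Δ  : 147  243  363
  Δ^2: 96  120
  Δ^3: 24
The third differences are constant, confirming degree 3.
Interpolating (Newton forward form) and evaluating at t = 7 gives g(7) = 2725/2.

2725/2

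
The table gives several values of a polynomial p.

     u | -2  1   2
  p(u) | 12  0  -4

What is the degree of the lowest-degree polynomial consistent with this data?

1

Divided differences on the nodes -2, 1, 2:
  order 0: 12  0  -4
  order 1: -4  -4
  order 2: 0
The order-1 divided differences are all -4 (nonzero) and every higher order vanishes, so the data lies on a polynomial of degree exactly 1.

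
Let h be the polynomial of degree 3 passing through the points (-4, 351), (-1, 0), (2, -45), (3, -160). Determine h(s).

h(s) = -6s^3 - s^2 + 4s - 1

Using the Lagrange interpolation formula with nodes -4, -1, 2, 3:
  L_0(s) = (s + 1)(s - 2)(s - 3) / -126
  L_1(s) = (s + 4)(s - 2)(s - 3) / 36
  L_2(s) = (s + 4)(s + 1)(s - 3) / -18
  L_3(s) = (s + 4)(s + 1)(s - 2) / 28
Then h(s) = 351·L_0(s) + 0·L_1(s) - 45·L_2(s) - 160·L_3(s).
Expanding and collecting terms gives h(s) = -6s^3 - s^2 + 4s - 1.
Check: h(3) = -160. ✓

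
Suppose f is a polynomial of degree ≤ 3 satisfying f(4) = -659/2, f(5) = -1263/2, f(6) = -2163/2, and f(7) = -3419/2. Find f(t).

Write f(t) = at^3 + bt^2 + ct + d. Substituting each data point gives a linear system:
  64a + 16b + 4c + d = -659/2
  125a + 25b + 5c + d = -1263/2
  216a + 36b + 6c + d = -2163/2
  343a + 49b + 7c + d = -3419/2
Solving the system yields a = -5, b = 1, c = -6, d = -3/2.
So f(t) = -5t^3 + t^2 - 6t - 3/2.
Check: f(7) = -3419/2. ✓

f(t) = -5t^3 + t^2 - 6t - 3/2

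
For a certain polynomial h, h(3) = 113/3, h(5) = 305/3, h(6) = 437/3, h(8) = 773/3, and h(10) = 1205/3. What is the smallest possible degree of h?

Divided differences on the nodes 3, 5, 6, 8, 10:
  order 0: 113/3  305/3  437/3  773/3  1205/3
  order 1: 32  44  56  72
  order 2: 4  4  4
  order 3: 0  0
  order 4: 0
The order-2 divided differences are all 4 (nonzero) and every higher order vanishes, so the data lies on a polynomial of degree exactly 2.

2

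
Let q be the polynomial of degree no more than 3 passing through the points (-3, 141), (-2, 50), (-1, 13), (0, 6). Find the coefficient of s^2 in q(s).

3

Write q(s) = as^3 + bs^2 + cs + d. Substituting each data point gives a linear system:
  -27a + 9b - 3c + d = 141
  -8a + 4b - 2c + d = 50
  -a + b - c + d = 13
  d = 6
Solving the system yields a = -4, b = 3, c = 0, d = 6.
So q(s) = -4s^3 + 3s^2 + 6.
The coefficient of s^2 is 3.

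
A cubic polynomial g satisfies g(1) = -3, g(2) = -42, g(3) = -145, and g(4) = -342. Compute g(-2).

30

Write g(t) = at^3 + bt^2 + ct + d. Substituting each data point gives a linear system:
  a + b + c + d = -3
  8a + 4b + 2c + d = -42
  27a + 9b + 3c + d = -145
  64a + 16b + 4c + d = -342
Solving the system yields a = -5, b = -2, c = 2, d = 2.
So g(t) = -5t^3 - 2t^2 + 2t + 2.
Then g(-2) = 30.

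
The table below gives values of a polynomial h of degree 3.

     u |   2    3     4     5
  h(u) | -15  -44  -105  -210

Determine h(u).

h(u) = -2u^3 + 2u^2 - u - 5

Using the Lagrange interpolation formula with nodes 2, 3, 4, 5:
  L_0(u) = (u - 3)(u - 4)(u - 5) / -6
  L_1(u) = (u - 2)(u - 4)(u - 5) / 2
  L_2(u) = (u - 2)(u - 3)(u - 5) / -2
  L_3(u) = (u - 2)(u - 3)(u - 4) / 6
Then h(u) = -15·L_0(u) - 44·L_1(u) - 105·L_2(u) - 210·L_3(u).
Expanding and collecting terms gives h(u) = -2u^3 + 2u^2 - u - 5.
Check: h(4) = -105. ✓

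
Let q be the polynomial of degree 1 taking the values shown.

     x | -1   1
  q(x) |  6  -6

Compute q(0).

Using the Lagrange interpolation formula with nodes -1, 1:
  L_0(x) = (x - 1) / -2
  L_1(x) = (x + 1) / 2
Then q(x) = 6·L_0(x) - 6·L_1(x).
Expanding and collecting terms gives q(x) = -6x.
Evaluating at x = 0: q(0) = 0.

0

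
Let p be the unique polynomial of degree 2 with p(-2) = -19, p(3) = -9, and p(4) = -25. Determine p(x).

Using the Lagrange interpolation formula with nodes -2, 3, 4:
  L_0(x) = (x - 3)(x - 4) / 30
  L_1(x) = (x + 2)(x - 4) / -5
  L_2(x) = (x + 2)(x - 3) / 6
Then p(x) = -19·L_0(x) - 9·L_1(x) - 25·L_2(x).
Expanding and collecting terms gives p(x) = -3x² + 5x + 3.
Check: p(3) = -9. ✓

p(x) = -3x^2 + 5x + 3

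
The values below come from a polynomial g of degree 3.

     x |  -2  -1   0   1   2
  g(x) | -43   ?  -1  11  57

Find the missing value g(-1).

-9

The 4 known points determine the degree-3 polynomial uniquely.
Write g(x) = ax^3 + bx^2 + cx + d. Substituting each data point gives a linear system:
  -8a + 4b - 2c + d = -43
  d = -1
  a + b + c + d = 11
  8a + 4b + 2c + d = 57
Solving the system yields a = 5, b = 2, c = 5, d = -1.
So g(x) = 5x^3 + 2x^2 + 5x - 1.
Then g(-1) = -9.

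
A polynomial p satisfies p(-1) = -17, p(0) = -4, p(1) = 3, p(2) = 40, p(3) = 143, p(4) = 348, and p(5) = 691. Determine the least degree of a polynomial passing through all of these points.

Forward differences of the values at u = -1, 0, 1, 2, 3, 4, 5:
  p  : -17  -4  3  40  143  348  691
  Δ  : 13  7  37  103  205  343
  Δ^2: -6  30  66  102  138
  Δ^3: 36  36  36  36
  Δ^4: 0  0  0
  Δ^5: 0  0
  Δ^6: 0
The third differences are constant (36) and nonzero, while all higher differences vanish, so the minimal degree is 3.

3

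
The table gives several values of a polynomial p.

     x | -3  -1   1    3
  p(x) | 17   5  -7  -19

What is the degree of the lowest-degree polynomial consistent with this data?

1

Forward differences of the values at x = -3, -1, 1, 3:
  p  : 17  5  -7  -19
  Δ  : -12  -12  -12
  Δ^2: 0  0
  Δ^3: 0
The first differences are constant (-12) and nonzero, while all higher differences vanish, so the minimal degree is 1.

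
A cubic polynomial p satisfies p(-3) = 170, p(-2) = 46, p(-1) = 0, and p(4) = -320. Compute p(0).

-4

Write p(n) = an^3 + bn^2 + cn + d. Substituting each data point gives a linear system:
  -27a + 9b - 3c + d = 170
  -8a + 4b - 2c + d = 46
  -a + b - c + d = 0
  64a + 16b + 4c + d = -320
Solving the system yields a = -6, b = 3, c = 5, d = -4.
So p(n) = -6n^3 + 3n^2 + 5n - 4.
Then p(0) = -4.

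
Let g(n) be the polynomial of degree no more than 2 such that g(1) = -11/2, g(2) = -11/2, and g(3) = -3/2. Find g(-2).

Forward differences of the values at n = 1, 2, 3:
  g  : -11/2  -11/2  -3/2
  Δ  : 0  4
  Δ^2: 4
The second differences are constant, confirming degree 2.
Interpolating (Newton forward form) and evaluating at n = -2 gives g(-2) = 37/2.

37/2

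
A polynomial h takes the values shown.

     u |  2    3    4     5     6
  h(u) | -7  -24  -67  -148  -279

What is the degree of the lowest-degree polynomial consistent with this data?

3

Forward differences of the values at u = 2, 3, 4, 5, 6:
  h  : -7  -24  -67  -148  -279
  Δ  : -17  -43  -81  -131
  Δ^2: -26  -38  -50
  Δ^3: -12  -12
  Δ^4: 0
The third differences are constant (-12) and nonzero, while all higher differences vanish, so the minimal degree is 3.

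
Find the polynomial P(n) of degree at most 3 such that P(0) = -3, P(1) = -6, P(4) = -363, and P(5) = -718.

Using the Lagrange interpolation formula with nodes 0, 1, 4, 5:
  L_0(n) = (n - 1)(n - 4)(n - 5) / -20
  L_1(n) = n(n - 4)(n - 5) / 12
  L_2(n) = n(n - 1)(n - 5) / -12
  L_3(n) = n(n - 1)(n - 4) / 20
Then P(n) = -3·L_0(n) - 6·L_1(n) - 363·L_2(n) - 718·L_3(n).
Expanding and collecting terms gives P(n) = -6n^3 + n^2 + 2n - 3.
Check: P(1) = -6. ✓

P(n) = -6n^3 + n^2 + 2n - 3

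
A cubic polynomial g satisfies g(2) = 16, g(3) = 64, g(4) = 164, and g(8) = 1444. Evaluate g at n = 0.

Write g(n) = an^3 + bn^2 + cn + d. Substituting each data point gives a linear system:
  8a + 4b + 2c + d = 16
  27a + 9b + 3c + d = 64
  64a + 16b + 4c + d = 164
  512a + 64b + 8c + d = 1444
Solving the system yields a = 3, b = -1, c = -4, d = 4.
So g(n) = 3n^3 - n^2 - 4n + 4.
Then g(0) = 4.

4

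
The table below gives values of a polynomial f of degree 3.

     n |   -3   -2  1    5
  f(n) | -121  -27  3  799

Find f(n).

Write f(n) = an^3 + bn^2 + cn + d. Substituting each data point gives a linear system:
  -27a + 9b - 3c + d = -121
  -8a + 4b - 2c + d = -27
  a + b + c + d = 3
  125a + 25b + 5c + d = 799
Solving the system yields a = 6, b = 3, c = -5, d = -1.
So f(n) = 6n^3 + 3n^2 - 5n - 1.
Check: f(1) = 3. ✓

f(n) = 6n^3 + 3n^2 - 5n - 1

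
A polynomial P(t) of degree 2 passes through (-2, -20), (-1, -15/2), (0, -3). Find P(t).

Using the Lagrange interpolation formula with nodes -2, -1, 0:
  L_0(t) = (t + 1)t / 2
  L_1(t) = (t + 2)t / -1
  L_2(t) = (t + 2)(t + 1) / 2
Then P(t) = -20·L_0(t) - 15/2·L_1(t) - 3·L_2(t).
Expanding and collecting terms gives P(t) = -4t^2 + (1/2)t - 3.
Check: P(-2) = -20. ✓

P(t) = -4t^2 + (1/2)t - 3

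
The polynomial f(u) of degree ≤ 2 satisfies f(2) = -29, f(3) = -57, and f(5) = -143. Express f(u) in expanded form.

f(u) = -5u^2 - 3u - 3

Using the Lagrange interpolation formula with nodes 2, 3, 5:
  L_0(u) = (u - 3)(u - 5) / 3
  L_1(u) = (u - 2)(u - 5) / -2
  L_2(u) = (u - 2)(u - 3) / 6
Then f(u) = -29·L_0(u) - 57·L_1(u) - 143·L_2(u).
Expanding and collecting terms gives f(u) = -5u^2 - 3u - 3.
Check: f(2) = -29. ✓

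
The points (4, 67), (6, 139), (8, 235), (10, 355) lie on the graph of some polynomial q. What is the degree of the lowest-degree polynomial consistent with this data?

2

Forward differences of the values at x = 4, 6, 8, 10:
  q  : 67  139  235  355
  Δ  : 72  96  120
  Δ^2: 24  24
  Δ^3: 0
The second differences are constant (24) and nonzero, while all higher differences vanish, so the minimal degree is 2.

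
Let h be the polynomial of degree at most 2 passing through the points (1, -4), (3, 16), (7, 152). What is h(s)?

Write h(s) = as^2 + bs + c. Substituting each data point gives a linear system:
  a + b + c = -4
  9a + 3b + c = 16
  49a + 7b + c = 152
Solving the system yields a = 4, b = -6, c = -2.
So h(s) = 4s^2 - 6s - 2.
Check: h(1) = -4. ✓

h(s) = 4s^2 - 6s - 2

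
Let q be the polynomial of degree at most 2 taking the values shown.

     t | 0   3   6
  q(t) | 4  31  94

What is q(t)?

q(t) = 2t^2 + 3t + 4

Write q(t) = at^2 + bt + c. Substituting each data point gives a linear system:
  c = 4
  9a + 3b + c = 31
  36a + 6b + c = 94
Solving the system yields a = 2, b = 3, c = 4.
So q(t) = 2t^2 + 3t + 4.
Check: q(6) = 94. ✓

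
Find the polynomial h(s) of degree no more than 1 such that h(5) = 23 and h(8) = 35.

Using the Lagrange interpolation formula with nodes 5, 8:
  L_0(s) = (s - 8) / -3
  L_1(s) = (s - 5) / 3
Then h(s) = 23·L_0(s) + 35·L_1(s).
Expanding and collecting terms gives h(s) = 4s + 3.
Check: h(5) = 23. ✓

h(s) = 4s + 3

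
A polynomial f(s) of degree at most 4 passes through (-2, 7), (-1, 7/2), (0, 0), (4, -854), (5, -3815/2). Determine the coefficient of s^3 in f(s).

Write f(s) = as^4 + bs^3 + cs^2 + ds + e. Substituting each data point gives a linear system:
  16a - 8b + 4c - 2d + e = 7
  a - b + c - d + e = 7/2
  e = 0
  256a + 64b + 16c + 4d + e = -854
  625a + 125b + 25c + 5d + e = -3815/2
Solving the system yields a = -2, b = -5, c = -1, d = -3/2, e = 0.
So f(s) = -2s^4 - 5s^3 - s^2 - (3/2)s.
The coefficient of s^3 is -5.

-5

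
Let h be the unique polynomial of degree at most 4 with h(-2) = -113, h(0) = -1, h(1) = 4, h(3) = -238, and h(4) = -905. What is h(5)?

Write h(t) = at^4 + bt^3 + ct^2 + dt + e. Substituting each data point gives a linear system:
  16a - 8b + 4c - 2d + e = -113
  e = -1
  a + b + c + d + e = 4
  81a + 27b + 9c + 3d + e = -238
  256a + 64b + 16c + 4d + e = -905
Solving the system yields a = -5, b = 5, c = 3, d = 2, e = -1.
So h(t) = -5t^4 + 5t^3 + 3t^2 + 2t - 1.
Then h(5) = -2416.

-2416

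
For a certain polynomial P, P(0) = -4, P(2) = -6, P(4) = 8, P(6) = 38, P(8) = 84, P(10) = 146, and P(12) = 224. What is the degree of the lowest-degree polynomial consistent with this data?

2

Forward differences of the values at x = 0, 2, 4, 6, 8, 10, 12:
  P  : -4  -6  8  38  84  146  224
  Δ  : -2  14  30  46  62  78
  Δ^2: 16  16  16  16  16
  Δ^3: 0  0  0  0
  Δ^4: 0  0  0
  Δ^5: 0  0
  Δ^6: 0
The second differences are constant (16) and nonzero, while all higher differences vanish, so the minimal degree is 2.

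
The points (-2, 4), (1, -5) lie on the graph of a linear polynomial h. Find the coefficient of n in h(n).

Write h(n) = an + b. Substituting each data point gives a linear system:
  -2a + b = 4
  a + b = -5
Solving the system yields a = -3, b = -2.
So h(n) = -3n - 2.
The leading coefficient is -3.

-3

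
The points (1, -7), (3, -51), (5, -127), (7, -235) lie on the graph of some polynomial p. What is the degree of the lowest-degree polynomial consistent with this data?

2

Forward differences of the values at s = 1, 3, 5, 7:
  p  : -7  -51  -127  -235
  Δ  : -44  -76  -108
  Δ^2: -32  -32
  Δ^3: 0
The second differences are constant (-32) and nonzero, while all higher differences vanish, so the minimal degree is 2.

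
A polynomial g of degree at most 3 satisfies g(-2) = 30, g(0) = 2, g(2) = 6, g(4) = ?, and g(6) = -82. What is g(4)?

-6

The 4 known points determine the degree-3 polynomial uniquely.
Write g(u) = au^3 + bu^2 + cu + d. Substituting each data point gives a linear system:
  -8a + 4b - 2c + d = 30
  d = 2
  8a + 4b + 2c + d = 6
  216a + 36b + 6c + d = -82
Solving the system yields a = -1, b = 4, c = -2, d = 2.
So g(u) = -u^3 + 4u^2 - 2u + 2.
Then g(4) = -6.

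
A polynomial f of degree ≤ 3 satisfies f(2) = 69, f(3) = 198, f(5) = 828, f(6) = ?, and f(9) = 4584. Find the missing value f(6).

The 4 known points determine the degree-3 polynomial uniquely.
Write f(n) = an^3 + bn^2 + cn + d. Substituting each data point gives a linear system:
  8a + 4b + 2c + d = 69
  27a + 9b + 3c + d = 198
  125a + 25b + 5c + d = 828
  729a + 81b + 9c + d = 4584
Solving the system yields a = 6, b = 2, c = 5, d = 3.
So f(n) = 6n³ + 2n² + 5n + 3.
Then f(6) = 1401.

1401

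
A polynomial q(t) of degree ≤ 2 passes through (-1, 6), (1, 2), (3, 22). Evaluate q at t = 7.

Using the Lagrange interpolation formula with nodes -1, 1, 3:
  L_0(t) = (t - 1)(t - 3) / 8
  L_1(t) = (t + 1)(t - 3) / -4
  L_2(t) = (t + 1)(t - 1) / 8
Then q(t) = 6·L_0(t) + 2·L_1(t) + 22·L_2(t).
Expanding and collecting terms gives q(t) = 3t^2 - 2t + 1.
Evaluating at t = 7: q(7) = 134.

134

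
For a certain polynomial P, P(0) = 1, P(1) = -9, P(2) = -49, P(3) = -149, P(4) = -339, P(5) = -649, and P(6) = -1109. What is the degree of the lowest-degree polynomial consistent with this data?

Forward differences of the values at x = 0, 1, 2, 3, 4, 5, 6:
  P  : 1  -9  -49  -149  -339  -649  -1109
  Δ  : -10  -40  -100  -190  -310  -460
  Δ^2: -30  -60  -90  -120  -150
  Δ^3: -30  -30  -30  -30
  Δ^4: 0  0  0
  Δ^5: 0  0
  Δ^6: 0
The third differences are constant (-30) and nonzero, while all higher differences vanish, so the minimal degree is 3.

3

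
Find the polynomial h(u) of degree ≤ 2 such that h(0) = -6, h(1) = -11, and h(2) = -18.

Write h(u) = au^2 + bu + c. Substituting each data point gives a linear system:
  c = -6
  a + b + c = -11
  4a + 2b + c = -18
Solving the system yields a = -1, b = -4, c = -6.
So h(u) = -u^2 - 4u - 6.
Check: h(1) = -11. ✓

h(u) = -u^2 - 4u - 6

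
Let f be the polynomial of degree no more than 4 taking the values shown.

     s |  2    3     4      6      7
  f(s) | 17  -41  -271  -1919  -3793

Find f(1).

Write f(s) = as^4 + bs^3 + cs^2 + ds + e. Substituting each data point gives a linear system:
  16a + 8b + 4c + 2d + e = 17
  81a + 27b + 9c + 3d + e = -41
  256a + 64b + 16c + 4d + e = -271
  1296a + 216b + 36c + 6d + e = -1919
  2401a + 343b + 49c + 7d + e = -3793
Solving the system yields a = -2, b = 2, c = 6, d = 4, e = 1.
So f(s) = -2s^4 + 2s^3 + 6s^2 + 4s + 1.
Then f(1) = 11.

11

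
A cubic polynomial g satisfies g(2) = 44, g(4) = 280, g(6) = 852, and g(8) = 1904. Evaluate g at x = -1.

5

Using the Lagrange interpolation formula with nodes 2, 4, 6, 8:
  L_0(x) = (x - 4)(x - 6)(x - 8) / -48
  L_1(x) = (x - 2)(x - 6)(x - 8) / 16
  L_2(x) = (x - 2)(x - 4)(x - 8) / -16
  L_3(x) = (x - 2)(x - 4)(x - 6) / 48
Then g(x) = 44·L_0(x) + 280·L_1(x) + 852·L_2(x) + 1904·L_3(x).
Expanding and collecting terms gives g(x) = 3x³ + 6x² - 2x.
Evaluating at x = -1: g(-1) = 5.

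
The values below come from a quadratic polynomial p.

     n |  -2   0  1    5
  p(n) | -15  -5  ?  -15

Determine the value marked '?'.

-3

The 3 known points determine the degree-2 polynomial uniquely.
Write p(n) = an^2 + bn + c. Substituting each data point gives a linear system:
  4a - 2b + c = -15
  c = -5
  25a + 5b + c = -15
Solving the system yields a = -1, b = 3, c = -5.
So p(n) = -n² + 3n - 5.
Then p(1) = -3.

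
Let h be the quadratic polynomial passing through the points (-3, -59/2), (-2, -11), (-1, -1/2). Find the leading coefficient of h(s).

-4

Write h(s) = as^2 + bs + c. Substituting each data point gives a linear system:
  9a - 3b + c = -59/2
  4a - 2b + c = -11
  a - b + c = -1/2
Solving the system yields a = -4, b = -3/2, c = 2.
So h(s) = -4s^2 - (3/2)s + 2.
The leading coefficient is -4.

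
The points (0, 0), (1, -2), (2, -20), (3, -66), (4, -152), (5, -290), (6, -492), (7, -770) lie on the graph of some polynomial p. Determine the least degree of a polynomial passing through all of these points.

3

Forward differences of the values at t = 0, 1, 2, 3, 4, 5, 6, 7:
  p  : 0  -2  -20  -66  -152  -290  -492  -770
  Δ  : -2  -18  -46  -86  -138  -202  -278
  Δ^2: -16  -28  -40  -52  -64  -76
  Δ^3: -12  -12  -12  -12  -12
  Δ^4: 0  0  0  0
  Δ^5: 0  0  0
  Δ^6: 0  0
  Δ^7: 0
The third differences are constant (-12) and nonzero, while all higher differences vanish, so the minimal degree is 3.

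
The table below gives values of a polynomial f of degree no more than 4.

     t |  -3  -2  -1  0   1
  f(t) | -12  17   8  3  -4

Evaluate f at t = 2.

-67

Forward differences of the values at t = -3, -2, -1, 0, 1:
  f  : -12  17  8  3  -4
  Δ  : 29  -9  -5  -7
  Δ^2: -38  4  -2
  Δ^3: 42  -6
  Δ^4: -48
The fourth differences are constant, confirming degree 4.
Interpolating (Newton forward form) and evaluating at t = 2 gives f(2) = -67.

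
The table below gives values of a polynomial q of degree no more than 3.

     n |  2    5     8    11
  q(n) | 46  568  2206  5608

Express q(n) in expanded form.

q(n) = 4n^3 + 2n^2 + 4n - 2

Write q(n) = an^3 + bn^2 + cn + d. Substituting each data point gives a linear system:
  8a + 4b + 2c + d = 46
  125a + 25b + 5c + d = 568
  512a + 64b + 8c + d = 2206
  1331a + 121b + 11c + d = 5608
Solving the system yields a = 4, b = 2, c = 4, d = -2.
So q(n) = 4n^3 + 2n^2 + 4n - 2.
Check: q(2) = 46. ✓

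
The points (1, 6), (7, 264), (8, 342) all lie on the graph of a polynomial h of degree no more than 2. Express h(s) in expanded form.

Using the Lagrange interpolation formula with nodes 1, 7, 8:
  L_0(s) = (s - 7)(s - 8) / 42
  L_1(s) = (s - 1)(s - 8) / -6
  L_2(s) = (s - 1)(s - 7) / 7
Then h(s) = 6·L_0(s) + 264·L_1(s) + 342·L_2(s).
Expanding and collecting terms gives h(s) = 5s² + 3s - 2.
Check: h(8) = 342. ✓

h(s) = 5s^2 + 3s - 2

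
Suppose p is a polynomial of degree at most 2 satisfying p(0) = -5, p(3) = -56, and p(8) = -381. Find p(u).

p(u) = -6u^2 + u - 5

Write p(u) = au^2 + bu + c. Substituting each data point gives a linear system:
  c = -5
  9a + 3b + c = -56
  64a + 8b + c = -381
Solving the system yields a = -6, b = 1, c = -5.
So p(u) = -6u^2 + u - 5.
Check: p(0) = -5. ✓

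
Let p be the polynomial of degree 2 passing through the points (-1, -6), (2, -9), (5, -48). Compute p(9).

-156

Using the Lagrange interpolation formula with nodes -1, 2, 5:
  L_0(s) = (s - 2)(s - 5) / 18
  L_1(s) = (s + 1)(s - 5) / -9
  L_2(s) = (s + 1)(s - 2) / 18
Then p(s) = -6·L_0(s) - 9·L_1(s) - 48·L_2(s).
Expanding and collecting terms gives p(s) = -2s^2 + s - 3.
Evaluating at s = 9: p(9) = -156.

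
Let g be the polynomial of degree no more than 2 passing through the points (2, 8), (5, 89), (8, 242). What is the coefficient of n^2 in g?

Write g(n) = an^2 + bn + c. Substituting each data point gives a linear system:
  4a + 2b + c = 8
  25a + 5b + c = 89
  64a + 8b + c = 242
Solving the system yields a = 4, b = -1, c = -6.
So g(n) = 4n² - n - 6.
The leading coefficient is 4.

4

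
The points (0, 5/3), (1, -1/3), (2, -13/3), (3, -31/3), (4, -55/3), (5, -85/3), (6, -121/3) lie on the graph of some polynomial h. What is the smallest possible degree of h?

Forward differences of the values at t = 0, 1, 2, 3, 4, 5, 6:
  h  : 5/3  -1/3  -13/3  -31/3  -55/3  -85/3  -121/3
  Δ  : -2  -4  -6  -8  -10  -12
  Δ^2: -2  -2  -2  -2  -2
  Δ^3: 0  0  0  0
  Δ^4: 0  0  0
  Δ^5: 0  0
  Δ^6: 0
The second differences are constant (-2) and nonzero, while all higher differences vanish, so the minimal degree is 2.

2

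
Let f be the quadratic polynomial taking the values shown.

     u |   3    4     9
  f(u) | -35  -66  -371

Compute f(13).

-795

Using the Lagrange interpolation formula with nodes 3, 4, 9:
  L_0(u) = (u - 4)(u - 9) / 6
  L_1(u) = (u - 3)(u - 9) / -5
  L_2(u) = (u - 3)(u - 4) / 30
Then f(u) = -35·L_0(u) - 66·L_1(u) - 371·L_2(u).
Expanding and collecting terms gives f(u) = -5u² + 4u - 2.
Evaluating at u = 13: f(13) = -795.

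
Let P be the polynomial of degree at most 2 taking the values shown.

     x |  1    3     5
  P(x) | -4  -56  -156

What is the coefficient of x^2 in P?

Write P(x) = ax^2 + bx + c. Substituting each data point gives a linear system:
  a + b + c = -4
  9a + 3b + c = -56
  25a + 5b + c = -156
Solving the system yields a = -6, b = -2, c = 4.
So P(x) = -6x^2 - 2x + 4.
The leading coefficient is -6.

-6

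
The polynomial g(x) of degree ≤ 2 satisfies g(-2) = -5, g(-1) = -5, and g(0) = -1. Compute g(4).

Forward differences of the values at x = -2, -1, 0:
  g  : -5  -5  -1
  Δ  : 0  4
  Δ^2: 4
The second differences are constant, confirming degree 2.
Interpolating (Newton forward form) and evaluating at x = 4 gives g(4) = 55.

55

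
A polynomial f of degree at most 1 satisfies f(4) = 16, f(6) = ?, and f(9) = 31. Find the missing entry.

22

The 2 known points determine the degree-1 polynomial uniquely.
Write f(x) = ax + b. Substituting each data point gives a linear system:
  4a + b = 16
  9a + b = 31
Solving the system yields a = 3, b = 4.
So f(x) = 3x + 4.
Then f(6) = 22.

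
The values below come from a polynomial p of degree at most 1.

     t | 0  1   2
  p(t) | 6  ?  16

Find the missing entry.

11

On equispaced nodes a degree-1 polynomial has vanishing second forward difference, so
  p(0) - 2·p(1) + p(2) = 0.
Substituting the known values and solving for p(1):
  -2·p(1) = -22
  p(1) = 11.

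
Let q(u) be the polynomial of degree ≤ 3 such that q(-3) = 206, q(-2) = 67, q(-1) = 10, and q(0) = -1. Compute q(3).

-118

Forward differences of the values at u = -3, -2, -1, 0:
  q  : 206  67  10  -1
  Δ  : -139  -57  -11
  Δ^2: 82  46
  Δ^3: -36
The third differences are constant, confirming degree 3.
Interpolating (Newton forward form) and evaluating at u = 3 gives q(3) = -118.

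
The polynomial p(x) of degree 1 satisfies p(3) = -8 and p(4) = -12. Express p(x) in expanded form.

Write p(x) = ax + b. Substituting each data point gives a linear system:
  3a + b = -8
  4a + b = -12
Solving the system yields a = -4, b = 4.
So p(x) = -4x + 4.
Check: p(4) = -12. ✓

p(x) = -4x + 4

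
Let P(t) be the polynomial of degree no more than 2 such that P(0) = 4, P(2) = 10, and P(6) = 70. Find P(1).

Write P(t) = at^2 + bt + c. Substituting each data point gives a linear system:
  c = 4
  4a + 2b + c = 10
  36a + 6b + c = 70
Solving the system yields a = 2, b = -1, c = 4.
So P(t) = 2t^2 - t + 4.
Then P(1) = 5.

5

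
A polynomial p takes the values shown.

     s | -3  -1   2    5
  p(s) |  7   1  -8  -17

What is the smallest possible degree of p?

Divided differences on the nodes -3, -1, 2, 5:
  order 0: 7  1  -8  -17
  order 1: -3  -3  -3
  order 2: 0  0
  order 3: 0
The order-1 divided differences are all -3 (nonzero) and every higher order vanishes, so the data lies on a polynomial of degree exactly 1.

1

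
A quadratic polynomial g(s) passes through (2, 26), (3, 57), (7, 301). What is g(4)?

Using the Lagrange interpolation formula with nodes 2, 3, 7:
  L_0(s) = (s - 3)(s - 7) / 5
  L_1(s) = (s - 2)(s - 7) / -4
  L_2(s) = (s - 2)(s - 3) / 20
Then g(s) = 26·L_0(s) + 57·L_1(s) + 301·L_2(s).
Expanding and collecting terms gives g(s) = 6s² + s.
Evaluating at s = 4: g(4) = 100.

100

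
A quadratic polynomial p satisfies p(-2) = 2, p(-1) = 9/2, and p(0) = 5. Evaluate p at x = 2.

Forward differences of the values at x = -2, -1, 0:
  p  : 2  9/2  5
  Δ  : 5/2  1/2
  Δ^2: -2
The second differences are constant, confirming degree 2.
Interpolating (Newton forward form) and evaluating at x = 2 gives p(2) = 0.

0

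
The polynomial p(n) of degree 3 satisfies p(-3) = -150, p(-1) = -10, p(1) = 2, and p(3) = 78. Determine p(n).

p(n) = 4n^3 - 4n^2 + 2n

Write p(n) = an^3 + bn^2 + cn + d. Substituting each data point gives a linear system:
  -27a + 9b - 3c + d = -150
  -a + b - c + d = -10
  a + b + c + d = 2
  27a + 9b + 3c + d = 78
Solving the system yields a = 4, b = -4, c = 2, d = 0.
So p(n) = 4n^3 - 4n^2 + 2n.
Check: p(3) = 78. ✓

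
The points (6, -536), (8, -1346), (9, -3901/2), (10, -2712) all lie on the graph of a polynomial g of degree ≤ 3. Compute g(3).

Using the Lagrange interpolation formula with nodes 6, 8, 9, 10:
  L_0(n) = (n - 8)(n - 9)(n - 10) / -24
  L_1(n) = (n - 6)(n - 9)(n - 10) / 4
  L_2(n) = (n - 6)(n - 8)(n - 10) / -3
  L_3(n) = (n - 6)(n - 8)(n - 9) / 8
Then g(n) = -536·L_0(n) - 1346·L_1(n) - 3901/2·L_2(n) - 2712·L_3(n).
Expanding and collecting terms gives g(n) = -3n^3 + (5/2)n^2 + 4n - 2.
Evaluating at n = 3: g(3) = -97/2.

-97/2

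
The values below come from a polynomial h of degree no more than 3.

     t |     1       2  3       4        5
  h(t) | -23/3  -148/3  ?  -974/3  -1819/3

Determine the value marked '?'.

-147

On equispaced nodes a degree-3 polynomial has vanishing fourth forward difference, so
  h(1) - 4·h(2) + 6·h(3) - 4·h(4) + h(5) = 0.
Substituting the known values and solving for h(3):
  6·h(3) = -882
  h(3) = -147.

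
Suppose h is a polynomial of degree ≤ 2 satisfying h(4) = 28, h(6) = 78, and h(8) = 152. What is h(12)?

Write h(x) = ax^2 + bx + c. Substituting each data point gives a linear system:
  16a + 4b + c = 28
  36a + 6b + c = 78
  64a + 8b + c = 152
Solving the system yields a = 3, b = -5, c = 0.
So h(x) = 3x^2 - 5x.
Then h(12) = 372.

372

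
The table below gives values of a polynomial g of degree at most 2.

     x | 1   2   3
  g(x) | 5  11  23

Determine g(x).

g(x) = 3x^2 - 3x + 5

Using the Lagrange interpolation formula with nodes 1, 2, 3:
  L_0(x) = (x - 2)(x - 3) / 2
  L_1(x) = (x - 1)(x - 3) / -1
  L_2(x) = (x - 1)(x - 2) / 2
Then g(x) = 5·L_0(x) + 11·L_1(x) + 23·L_2(x).
Expanding and collecting terms gives g(x) = 3x^2 - 3x + 5.
Check: g(2) = 11. ✓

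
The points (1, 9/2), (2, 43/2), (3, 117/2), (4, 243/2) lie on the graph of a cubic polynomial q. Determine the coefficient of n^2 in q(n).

4

Write q(n) = an^3 + bn^2 + cn + d. Substituting each data point gives a linear system:
  a + b + c + d = 9/2
  8a + 4b + 2c + d = 43/2
  27a + 9b + 3c + d = 117/2
  64a + 16b + 4c + d = 243/2
Solving the system yields a = 1, b = 4, c = -2, d = 3/2.
So q(n) = n³ + 4n² - 2n + 3/2.
The coefficient of n^2 is 4.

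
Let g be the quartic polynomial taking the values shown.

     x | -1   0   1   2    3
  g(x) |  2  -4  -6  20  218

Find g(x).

g(x) = 5x^4 - 6x^3 - 3x^2 + 2x - 4

Write g(x) = ax^4 + bx^3 + cx^2 + dx + e. Substituting each data point gives a linear system:
  a - b + c - d + e = 2
  e = -4
  a + b + c + d + e = -6
  16a + 8b + 4c + 2d + e = 20
  81a + 27b + 9c + 3d + e = 218
Solving the system yields a = 5, b = -6, c = -3, d = 2, e = -4.
So g(x) = 5x^4 - 6x^3 - 3x^2 + 2x - 4.
Check: g(-1) = 2. ✓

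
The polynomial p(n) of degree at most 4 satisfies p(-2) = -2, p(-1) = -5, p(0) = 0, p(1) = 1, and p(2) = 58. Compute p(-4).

Write p(n) = an^4 + bn^3 + cn^2 + dn + e. Substituting each data point gives a linear system:
  16a - 8b + 4c - 2d + e = -2
  a - b + c - d + e = -5
  e = 0
  a + b + c + d + e = 1
  16a + 8b + 4c + 2d + e = 58
Solving the system yields a = 3, b = 4, c = -5, d = -1, e = 0.
So p(n) = 3n^4 + 4n^3 - 5n^2 - n.
Then p(-4) = 436.

436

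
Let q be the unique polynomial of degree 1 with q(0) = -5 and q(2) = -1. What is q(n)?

Write q(n) = an + b. Substituting each data point gives a linear system:
  b = -5
  2a + b = -1
Solving the system yields a = 2, b = -5.
So q(n) = 2n - 5.
Check: q(2) = -1. ✓

q(n) = 2n - 5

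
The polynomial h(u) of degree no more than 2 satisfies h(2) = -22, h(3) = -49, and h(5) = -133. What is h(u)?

h(u) = -5u^2 - 2u + 2

Write h(u) = au^2 + bu + c. Substituting each data point gives a linear system:
  4a + 2b + c = -22
  9a + 3b + c = -49
  25a + 5b + c = -133
Solving the system yields a = -5, b = -2, c = 2.
So h(u) = -5u^2 - 2u + 2.
Check: h(5) = -133. ✓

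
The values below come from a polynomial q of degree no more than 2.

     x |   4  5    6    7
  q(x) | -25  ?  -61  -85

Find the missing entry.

-41

The 3 known points determine the degree-2 polynomial uniquely.
Write q(x) = ax^2 + bx + c. Substituting each data point gives a linear system:
  16a + 4b + c = -25
  36a + 6b + c = -61
  49a + 7b + c = -85
Solving the system yields a = -2, b = 2, c = -1.
So q(x) = -2x² + 2x - 1.
Then q(5) = -41.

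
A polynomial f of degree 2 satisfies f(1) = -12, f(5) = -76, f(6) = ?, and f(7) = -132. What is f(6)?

The 3 known points determine the degree-2 polynomial uniquely.
Write f(t) = at^2 + bt + c. Substituting each data point gives a linear system:
  a + b + c = -12
  25a + 5b + c = -76
  49a + 7b + c = -132
Solving the system yields a = -2, b = -4, c = -6.
So f(t) = -2t^2 - 4t - 6.
Then f(6) = -102.

-102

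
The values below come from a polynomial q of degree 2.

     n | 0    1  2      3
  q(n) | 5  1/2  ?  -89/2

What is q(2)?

The 3 known points determine the degree-2 polynomial uniquely.
Write q(n) = an^2 + bn + c. Substituting each data point gives a linear system:
  c = 5
  a + b + c = 1/2
  9a + 3b + c = -89/2
Solving the system yields a = -6, b = 3/2, c = 5.
So q(n) = -6n^2 + (3/2)n + 5.
Then q(2) = -16.

-16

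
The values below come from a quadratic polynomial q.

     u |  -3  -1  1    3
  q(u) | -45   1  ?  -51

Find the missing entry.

The 3 known points determine the degree-2 polynomial uniquely.
Write q(u) = au^2 + bu + c. Substituting each data point gives a linear system:
  9a - 3b + c = -45
  a - b + c = 1
  9a + 3b + c = -51
Solving the system yields a = -6, b = -1, c = 6.
So q(u) = -6u² - u + 6.
Then q(1) = -1.

-1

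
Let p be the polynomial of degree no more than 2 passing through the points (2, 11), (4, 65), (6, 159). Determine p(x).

p(x) = 5x^2 - 3x - 3

Using the Lagrange interpolation formula with nodes 2, 4, 6:
  L_0(x) = (x - 4)(x - 6) / 8
  L_1(x) = (x - 2)(x - 6) / -4
  L_2(x) = (x - 2)(x - 4) / 8
Then p(x) = 11·L_0(x) + 65·L_1(x) + 159·L_2(x).
Expanding and collecting terms gives p(x) = 5x^2 - 3x - 3.
Check: p(4) = 65. ✓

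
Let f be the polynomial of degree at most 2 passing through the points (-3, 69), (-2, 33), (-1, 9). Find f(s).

Using the Lagrange interpolation formula with nodes -3, -2, -1:
  L_0(s) = (s + 2)(s + 1) / 2
  L_1(s) = (s + 3)(s + 1) / -1
  L_2(s) = (s + 3)(s + 2) / 2
Then f(s) = 69·L_0(s) + 33·L_1(s) + 9·L_2(s).
Expanding and collecting terms gives f(s) = 6s^2 - 6s - 3.
Check: f(-3) = 69. ✓

f(s) = 6s^2 - 6s - 3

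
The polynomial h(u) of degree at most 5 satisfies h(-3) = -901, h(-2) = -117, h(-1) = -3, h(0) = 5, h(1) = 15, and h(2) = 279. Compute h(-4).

Forward differences of the values at u = -3, -2, -1, 0, 1, 2:
  h  : -901  -117  -3  5  15  279
  Δ  : 784  114  8  10  264
  Δ^2: -670  -106  2  254
  Δ^3: 564  108  252
  Δ^4: -456  144
  Δ^5: 600
The fifth differences are constant, confirming degree 5.
Interpolating (Newton forward form) and evaluating at u = -4 gives h(-4) = -3975.

-3975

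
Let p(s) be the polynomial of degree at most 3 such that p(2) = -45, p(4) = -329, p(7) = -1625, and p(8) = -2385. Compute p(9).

Using the Lagrange interpolation formula with nodes 2, 4, 7, 8:
  L_0(s) = (s - 4)(s - 7)(s - 8) / -60
  L_1(s) = (s - 2)(s - 7)(s - 8) / 24
  L_2(s) = (s - 2)(s - 4)(s - 8) / -15
  L_3(s) = (s - 2)(s - 4)(s - 7) / 24
Then p(s) = -45·L_0(s) - 329·L_1(s) - 1625·L_2(s) - 2385·L_3(s).
Expanding and collecting terms gives p(s) = -4s^3 - 6s^2 + 6s - 1.
Evaluating at s = 9: p(9) = -3349.

-3349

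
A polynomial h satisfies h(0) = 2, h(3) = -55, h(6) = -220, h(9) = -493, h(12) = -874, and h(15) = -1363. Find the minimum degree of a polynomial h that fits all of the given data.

2

Forward differences of the values at n = 0, 3, 6, 9, 12, 15:
  h  : 2  -55  -220  -493  -874  -1363
  Δ  : -57  -165  -273  -381  -489
  Δ^2: -108  -108  -108  -108
  Δ^3: 0  0  0
  Δ^4: 0  0
  Δ^5: 0
The second differences are constant (-108) and nonzero, while all higher differences vanish, so the minimal degree is 2.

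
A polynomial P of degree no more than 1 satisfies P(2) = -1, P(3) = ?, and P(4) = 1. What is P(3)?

On equispaced nodes a degree-1 polynomial has vanishing second forward difference, so
  P(2) - 2·P(3) + P(4) = 0.
Substituting the known values and solving for P(3):
  -2·P(3) = 0
  P(3) = 0.

0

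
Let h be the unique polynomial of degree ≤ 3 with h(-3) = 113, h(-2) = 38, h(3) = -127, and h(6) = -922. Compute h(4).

-286

Write h(s) = as^3 + bs^2 + cs + d. Substituting each data point gives a linear system:
  -27a + 9b - 3c + d = 113
  -8a + 4b - 2c + d = 38
  27a + 9b + 3c + d = -127
  216a + 36b + 6c + d = -922
Solving the system yields a = -4, b = -1, c = -4, d = 2.
So h(s) = -4s^3 - s^2 - 4s + 2.
Then h(4) = -286.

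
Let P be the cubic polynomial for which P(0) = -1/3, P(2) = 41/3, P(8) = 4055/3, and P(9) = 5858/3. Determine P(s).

P(s) = 3s^3 - 3s^2 + s - 1/3

Using the Lagrange interpolation formula with nodes 0, 2, 8, 9:
  L_0(s) = (s - 2)(s - 8)(s - 9) / -144
  L_1(s) = s(s - 8)(s - 9) / 84
  L_2(s) = s(s - 2)(s - 9) / -48
  L_3(s) = s(s - 2)(s - 8) / 63
Then P(s) = -1/3·L_0(s) + 41/3·L_1(s) + 4055/3·L_2(s) + 5858/3·L_3(s).
Expanding and collecting terms gives P(s) = 3s^3 - 3s^2 + s - 1/3.
Check: P(9) = 5858/3. ✓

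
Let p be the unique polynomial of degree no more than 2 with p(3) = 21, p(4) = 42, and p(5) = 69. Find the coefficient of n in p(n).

Write p(n) = an^2 + bn + c. Substituting each data point gives a linear system:
  9a + 3b + c = 21
  16a + 4b + c = 42
  25a + 5b + c = 69
Solving the system yields a = 3, b = 0, c = -6.
So p(n) = 3n^2 - 6.
The coefficient of n is 0.

0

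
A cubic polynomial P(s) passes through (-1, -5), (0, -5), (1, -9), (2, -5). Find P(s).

Using the Lagrange interpolation formula with nodes -1, 0, 1, 2:
  L_0(s) = s(s - 1)(s - 2) / -6
  L_1(s) = (s + 1)(s - 1)(s - 2) / 2
  L_2(s) = (s + 1)s(s - 2) / -2
  L_3(s) = (s + 1)s(s - 1) / 6
Then P(s) = -5·L_0(s) - 5·L_1(s) - 9·L_2(s) - 5·L_3(s).
Expanding and collecting terms gives P(s) = 2s^3 - 2s^2 - 4s - 5.
Check: P(0) = -5. ✓

P(s) = 2s^3 - 2s^2 - 4s - 5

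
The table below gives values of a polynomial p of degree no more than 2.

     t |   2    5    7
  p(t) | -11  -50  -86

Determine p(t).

Using the Lagrange interpolation formula with nodes 2, 5, 7:
  L_0(t) = (t - 5)(t - 7) / 15
  L_1(t) = (t - 2)(t - 7) / -6
  L_2(t) = (t - 2)(t - 5) / 10
Then p(t) = -11·L_0(t) - 50·L_1(t) - 86·L_2(t).
Expanding and collecting terms gives p(t) = -t^2 - 6t + 5.
Check: p(2) = -11. ✓

p(t) = -t^2 - 6t + 5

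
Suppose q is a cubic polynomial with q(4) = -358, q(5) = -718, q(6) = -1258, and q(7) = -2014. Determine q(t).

Write q(t) = at^3 + bt^2 + ct + d. Substituting each data point gives a linear system:
  64a + 16b + 4c + d = -358
  125a + 25b + 5c + d = -718
  216a + 36b + 6c + d = -1258
  343a + 49b + 7c + d = -2014
Solving the system yields a = -6, b = 0, c = 6, d = 2.
So q(t) = -6t^3 + 6t + 2.
Check: q(6) = -1258. ✓

q(t) = -6t^3 + 6t + 2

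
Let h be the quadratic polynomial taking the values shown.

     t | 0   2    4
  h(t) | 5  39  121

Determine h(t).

Using the Lagrange interpolation formula with nodes 0, 2, 4:
  L_0(t) = (t - 2)(t - 4) / 8
  L_1(t) = t(t - 4) / -4
  L_2(t) = t(t - 2) / 8
Then h(t) = 5·L_0(t) + 39·L_1(t) + 121·L_2(t).
Expanding and collecting terms gives h(t) = 6t^2 + 5t + 5.
Check: h(2) = 39. ✓

h(t) = 6t^2 + 5t + 5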